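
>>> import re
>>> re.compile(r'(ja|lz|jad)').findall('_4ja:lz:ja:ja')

Matches: at [2:4] match 'ja', group 1 = 'ja'; at [5:7] match 'lz', group 1 = 'lz'; at [8:10] match 'ja', group 1 = 'ja'; at [11:13] match 'ja', group 1 = 'ja'.
With a single group, `findall` returns only what that group captured — 4 items.

['ja', 'lz', 'ja', 'ja']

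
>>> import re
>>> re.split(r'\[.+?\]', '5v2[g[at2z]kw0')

Matches to split on: at [3:11] → '[g[at2z]'.
The string is cut at each match, leaving 2 pieces.

['5v2', 'kw0']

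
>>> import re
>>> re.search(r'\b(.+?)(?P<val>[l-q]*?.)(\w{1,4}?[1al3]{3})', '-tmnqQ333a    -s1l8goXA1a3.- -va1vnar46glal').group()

This matches a word boundary (`\b`, zero-width); then one or more of any character (lazy) (captured); then zero or more of a character in [l-q] (lazy), then any character (captured as 'val'); then 1 to 4 of a word character (lazy), then exactly 3 of one of [1al3] (captured).
`re.search` scans for the first position where the pattern succeeds.
The match spans [1:9] → 'tmnqQ333'.
Captured: group 1 = 't', group 2 = 'm', group 3 = 'nqQ333'.

'tmnqQ333'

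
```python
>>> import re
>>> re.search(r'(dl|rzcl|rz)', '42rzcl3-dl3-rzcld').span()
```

(2, 6)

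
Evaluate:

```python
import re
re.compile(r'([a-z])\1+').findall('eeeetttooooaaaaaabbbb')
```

The backreference `\1` re-matches whatever the first group consumed, character for character.
Matches: at [0:4] match 'eeee', group 1 = 'e'; at [4:7] match 'ttt', group 1 = 't'; at [7:11] match 'oooo', group 1 = 'o'; at [11:17] match 'aaaaaa', group 1 = 'a'; at [17:21] match 'bbbb', group 1 = 'b'.
With a single group, `findall` returns only what that group captured — 5 items.

['e', 't', 'o', 'a', 'b']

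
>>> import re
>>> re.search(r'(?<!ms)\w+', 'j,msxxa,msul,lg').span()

Because the assertion is negative and zero-width, positions next to the forbidden text are skipped.
The match spans [0:1] → 'j'.

(0, 1)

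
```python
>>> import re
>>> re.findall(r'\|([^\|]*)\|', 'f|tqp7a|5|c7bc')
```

Scanning left to right: at [1:8] match '|tqp7a|', group 1 = 'tqp7a'.
One capturing group, so `findall` returns just the captured substring from the one match — 1 in all.

['tqp7a']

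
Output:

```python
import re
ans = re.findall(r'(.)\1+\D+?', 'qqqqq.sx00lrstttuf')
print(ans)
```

['q', '0', 't']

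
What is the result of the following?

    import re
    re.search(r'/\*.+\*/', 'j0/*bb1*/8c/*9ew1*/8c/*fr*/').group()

The match spans [2:27] → '/*bb1*/8c/*9ew1*/8c/*fr*/'.

'/*bb1*/8c/*9ew1*/8c/*fr*/'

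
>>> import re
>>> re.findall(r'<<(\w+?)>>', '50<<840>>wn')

Because there's exactly one group, `findall` drops the full match and keeps group 1 from the one hit.

['840']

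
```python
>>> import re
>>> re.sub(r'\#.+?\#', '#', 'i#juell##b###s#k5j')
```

'i###k5j'

Matches: at [1:8] → '#juell#'; at [8:11] → '#b#'; at [11:15] → '##s#'.
Every occurrence is swapped for '#'.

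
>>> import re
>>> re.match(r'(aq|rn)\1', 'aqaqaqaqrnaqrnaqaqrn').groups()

('aq',)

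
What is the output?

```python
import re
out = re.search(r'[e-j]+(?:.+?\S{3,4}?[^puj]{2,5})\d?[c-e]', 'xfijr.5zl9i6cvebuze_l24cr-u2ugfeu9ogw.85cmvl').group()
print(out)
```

A non-greedy quantifier consumes as few characters as it can — just enough that the remainder of the pattern still matches from where it stops; whatever follows it matches normally.
The match spans [1:13] → 'fijr.5zl9i6c'.

fijr.5zl9i6c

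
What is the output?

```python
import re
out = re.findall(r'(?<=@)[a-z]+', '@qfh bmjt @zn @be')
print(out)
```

Because the assertion is zero-width, the text it checks is not consumed and won't appear in the result.
Walking the string: at [1:4] → 'qfh'; at [11:13] → 'zn'; at [15:17] → 'be'.
With no groups in the pattern, `findall` gives back each whole match — 3 here.

['qfh', 'zn', 'be']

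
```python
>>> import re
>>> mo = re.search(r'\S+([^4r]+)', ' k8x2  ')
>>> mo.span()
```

This matches one or more of a non-whitespace character; then one or more of any character except [4r] (captured).
`re.search` tries every starting position until one works.
The match spans [1:7] → 'k8x2  '.
Captured: group 1 = '  '.

(1, 7)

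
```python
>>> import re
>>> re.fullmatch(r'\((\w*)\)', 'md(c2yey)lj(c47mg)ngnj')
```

None

`re.fullmatch` is like wrapping the pattern in `^…$` (in single-line mode).
Here there's no way to consume every character, so the call returns None.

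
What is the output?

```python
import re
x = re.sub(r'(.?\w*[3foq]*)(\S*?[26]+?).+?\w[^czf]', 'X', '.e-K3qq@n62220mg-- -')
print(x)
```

Pattern: optionally any character, then zero or more of a word character, then zero or more of one of [3foq] (captured); then zero or more of a non-whitespace character (lazy), then one or more of one of [26] (lazy) (captured); then one or more of any character (lazy), then a word character, then any character except [czf].
Matches: at [0:13] → '.e-K3qq@n6222'.
Every occurrence is swapped for 'X'.

X0mg-- -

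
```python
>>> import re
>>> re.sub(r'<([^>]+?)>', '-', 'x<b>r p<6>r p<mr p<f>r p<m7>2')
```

'x-r p-r p-r p-2'

`sub` substitutes '-' at each match site.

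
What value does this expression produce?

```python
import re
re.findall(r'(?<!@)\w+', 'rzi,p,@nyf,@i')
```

['rzi', 'p', 'yf']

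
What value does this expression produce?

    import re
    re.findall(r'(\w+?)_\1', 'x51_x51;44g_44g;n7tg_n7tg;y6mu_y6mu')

`\1` has to match the exact text group 1 already captured.
Walking the string: at [0:7] match 'x51_x51', group 1 = 'x51'; at [8:15] match '44g_44g', group 1 = '44g'; at [16:25] match 'n7tg_n7tg', group 1 = 'n7tg'; at [26:35] match 'y6mu_y6mu', group 1 = 'y6mu'.
Because there's exactly one group, `findall` drops the full match and keeps group 1 from each hit.

['x51', '44g', 'n7tg', 'y6mu']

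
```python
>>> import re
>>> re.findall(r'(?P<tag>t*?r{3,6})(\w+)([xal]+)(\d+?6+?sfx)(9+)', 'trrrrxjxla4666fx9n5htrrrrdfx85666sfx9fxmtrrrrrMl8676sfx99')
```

Pattern: zero or more of a literal 't' (lazy), then 3 to 6 of a literal 'r' (captured as 'tag'); then one or more of a word character (captured); then one or more of one of [xal] (captured); then one or more of a digit (lazy), then one or more of a literal '6' (lazy), then the literal 'sfx' (captured); then one or more of a literal '9' (captured).
Scanning left to right: at [0:57] match 'trrrrxjxla4666fx9n5htrrrrdfx85666sfx9fxmtrrrrrMl8676sfx99', groups = ('trrrr', 'xjxla4666fx9n5htrrrrdfx85666sfx9fxmtrrrrrM', 'l', '8676sfx', '99').
With 5 capturing groups, `findall` returns a 5-tuple per match.

[('trrrr', 'xjxla4666fx9n5htrrrrdfx85666sfx9fxmtrrrrrM', 'l', '8676sfx', '99')]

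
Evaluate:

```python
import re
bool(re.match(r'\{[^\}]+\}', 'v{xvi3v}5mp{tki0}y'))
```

False

`re.match` only tries the pattern at the start of the string.
Here the pattern fails at index 0, so the call returns None, and `bool(None)` is False.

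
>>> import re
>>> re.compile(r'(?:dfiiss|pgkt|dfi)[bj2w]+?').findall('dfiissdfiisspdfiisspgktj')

Scanning left to right: at [19:24] → 'pgktj'.
Since nothing is captured, `findall` lists the 1 matched substring directly.

['pgktj']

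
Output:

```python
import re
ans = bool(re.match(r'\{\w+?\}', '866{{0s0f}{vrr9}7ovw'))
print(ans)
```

`re.match` won't scan ahead — the pattern has to work from the very first character.
Here position 0 doesn't satisfy it, so the call returns None, and `bool(None)` is False.

False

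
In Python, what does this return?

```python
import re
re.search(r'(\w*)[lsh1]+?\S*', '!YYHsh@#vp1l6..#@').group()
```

'YYHsh@#vp1l6..#@'

The match spans [1:17] → 'YYHsh@#vp1l6..#@'.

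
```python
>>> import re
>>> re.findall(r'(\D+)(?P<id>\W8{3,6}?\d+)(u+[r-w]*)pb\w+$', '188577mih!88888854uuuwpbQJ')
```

[('mih', '!88888854', 'uuuw')]

The pattern matches one or more of a non-digit (captured); then a non-word character, then 3 to 6 of a literal '8' (lazy), then one or more of a digit (captured as 'id'); then one or more of the literal 'u', then zero or more of a character in [r-w] (captured); then the literal 'pb', then one or more of a word character; then anchored at the end.
Scanning left to right: at [6:26] match 'mih!88888854uuuwpbQJ', groups = ('mih', '!88888854', 'uuuw').
`findall` packs the 3 group values into a tuple for every match.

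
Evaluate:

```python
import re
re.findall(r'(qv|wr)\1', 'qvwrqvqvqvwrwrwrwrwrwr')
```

['qv', 'wr', 'wr', 'wr']

After group 1 captures some text, `\1` only succeeds where that same text appears again.
Because there's exactly one group, `findall` drops the full match and keeps group 1 from each hit.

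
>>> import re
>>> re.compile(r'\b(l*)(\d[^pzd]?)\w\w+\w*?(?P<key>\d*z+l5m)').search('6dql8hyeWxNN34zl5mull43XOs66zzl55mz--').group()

'6dql8hyeWxNN34zl5m'

This matches a word boundary (`\b`, zero-width); then zero or more of a literal 'l' (captured); then a digit, then optionally any character except [pzd] (captured); then a word character, then one or more of a word character, then zero or more of a word character (lazy); then zero or more of a digit, then one or more of a literal 'z', then the literal 'l5m' (captured as 'key').
`re.search` scans for the first position where the pattern succeeds.
The match spans [0:18] → '6dql8hyeWxNN34zl5m'.
Captured: group 1 = '', group 2 = '6', group 3 = 'zl5m'.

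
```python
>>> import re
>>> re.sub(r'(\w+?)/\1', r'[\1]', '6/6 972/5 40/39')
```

'[6] 972/5 40/39'

After group 1 captures some text, `\1` only succeeds where that same text appears again.
Each match is replaced using the text its own group 1 captured.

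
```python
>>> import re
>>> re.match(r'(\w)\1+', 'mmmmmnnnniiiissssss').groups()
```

('m',)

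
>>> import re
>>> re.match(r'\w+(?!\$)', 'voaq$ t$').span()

(0, 3)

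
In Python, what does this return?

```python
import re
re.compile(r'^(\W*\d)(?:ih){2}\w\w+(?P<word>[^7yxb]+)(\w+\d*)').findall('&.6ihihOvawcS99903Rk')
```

[('&.6', 'R', 'k')]

Pattern: anchored at the start of the string; then zero or more of a non-word character, then a digit (captured); then the literal 'ih' repeated 2 times, then a word character, then one or more of a word character; then one or more of any character except [7yxb] (captured as 'word'); then one or more of a word character, then zero or more of a digit (captured).
Multiple groups make `findall` return tuples — one 3-tuple for the one match.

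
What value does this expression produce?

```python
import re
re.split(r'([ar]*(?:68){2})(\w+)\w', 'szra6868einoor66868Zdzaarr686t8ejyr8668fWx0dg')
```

This matches zero or more of one of [ar], then the literal '68' repeated 2 times (captured); then one or more of a word character (captured); then a word character.
Matches to split on: at [2:45] → 'ra6868einoor66868Zdzaarr686t8ejyr8668fWx0dg'.
With a capturing group present, the delimiter's captured portion is kept in the result list.

['sz', 'ra6868', 'einoor66868Zdzaarr686t8ejyr8668fWx0d', '']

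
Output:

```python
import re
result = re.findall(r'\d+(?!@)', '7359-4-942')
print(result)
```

The negative lookahead/lookbehind blocks any match where the forbidden context is present.
Scanning left to right: at [0:4] → '7359'; at [5:6] → '4'; at [7:10] → '942'.
No capturing groups, so `findall` returns the 3 full match strings.

['7359', '4', '942']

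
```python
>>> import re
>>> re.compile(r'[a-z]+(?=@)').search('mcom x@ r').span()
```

(5, 6)

Lookahead/lookbehind check context without consuming it, so the matched span excludes the asserted characters.
`re.search` scans for the first position where the pattern succeeds.
The match spans [5:6] → 'x'.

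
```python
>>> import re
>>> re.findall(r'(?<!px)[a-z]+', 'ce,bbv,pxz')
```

['ce', 'bbv', 'pxz']

Because the assertion is negative and zero-width, positions next to the forbidden text are skipped.
Walking the string: at [0:2] → 'ce'; at [3:6] → 'bbv'; at [7:10] → 'pxz'.
With no groups in the pattern, `findall` gives back each whole match — 3 here.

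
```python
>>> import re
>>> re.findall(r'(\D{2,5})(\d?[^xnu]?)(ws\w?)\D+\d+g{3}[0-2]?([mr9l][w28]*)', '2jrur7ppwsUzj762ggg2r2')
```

Multiple groups make `findall` return tuples — one 4-tuple for the one match.

[('pp', '', 'wsU', 'r2')]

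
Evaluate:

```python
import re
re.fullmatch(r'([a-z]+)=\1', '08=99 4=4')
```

None

After group 1 captures some text, `\1` only succeeds where that same text appears again.
`fullmatch` succeeds only if the pattern covers the string from start to end.
Here the pattern can't cover the whole string, so the call returns None.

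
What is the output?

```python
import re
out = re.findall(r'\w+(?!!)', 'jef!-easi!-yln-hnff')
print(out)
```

['je', 'eas', 'yln', 'hnff']

The negative lookaround is zero-width — it rules out positions where the adjacent text would match, without consuming anything.
Matches: at [0:2] → 'je'; at [5:8] → 'eas'; at [11:14] → 'yln'; at [15:19] → 'hnff'.
No capturing groups, so `findall` returns the 4 full match strings.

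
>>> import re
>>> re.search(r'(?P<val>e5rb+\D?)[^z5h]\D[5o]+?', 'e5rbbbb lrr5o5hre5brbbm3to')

None

The pattern matches the literal 'e5r', then one or more of a literal 'b', then optionally a non-digit (captured as 'val'); then any character except [z5h], then a non-digit; then one or more of one of [5o] (lazy).
Here no position works, so the call returns None.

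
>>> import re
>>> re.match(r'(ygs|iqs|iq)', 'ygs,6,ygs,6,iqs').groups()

('ygs',)

`match` is anchored at position 0; if the pattern doesn't fit there, it returns None.
The match spans [0:3] → 'ygs'.
Captured: group 1 = 'ygs'.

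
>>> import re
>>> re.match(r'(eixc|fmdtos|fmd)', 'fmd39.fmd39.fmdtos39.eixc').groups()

('fmd',)

The match spans [0:3] → 'fmd'.
Captured: group 1 = 'fmd'.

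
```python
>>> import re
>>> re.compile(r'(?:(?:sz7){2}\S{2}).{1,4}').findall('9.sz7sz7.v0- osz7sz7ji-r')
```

['sz7sz7.v0- o', 'sz7sz7ji-r']

This matches the literal 'sz7' repeated 2 times, then exactly 2 of a non-whitespace character (non-capturing group); then 1 to 4 of any character.
Matches: at [2:14] → 'sz7sz7.v0- o'; at [14:24] → 'sz7sz7ji-r'.
`findall` yields the raw match text (2 of them) because the pattern has no groups.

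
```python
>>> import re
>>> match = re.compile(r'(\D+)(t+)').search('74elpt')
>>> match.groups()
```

Pattern: one or more of a non-digit (captured); then one or more of a literal 't' (captured).
`search` walks the string left to right and returns the first match it finds.
The match spans [2:6] → 'elpt'.
Captured: group 1 = 'elp', group 2 = 't'.

('elp', 't')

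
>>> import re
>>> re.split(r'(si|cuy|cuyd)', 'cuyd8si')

['', 'cuy', 'd8', 'si', '']

Alternation isn't longest-match — the leftmost alternative that fits at this position is chosen.
Because the pattern has a capturing group, `split` also inserts each captured text between the pieces.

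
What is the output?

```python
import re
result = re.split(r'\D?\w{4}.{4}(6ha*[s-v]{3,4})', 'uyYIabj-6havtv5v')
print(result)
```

['', '6havtv', '5v']

The pattern matches optionally a non-digit, then exactly 4 of a word character, then exactly 4 of any character; then the literal '6h', then zero or more of the literal 'a', then 3 to 4 of a character in [s-v] (captured).
Matches to split on: at [0:14] → 'uyYIabj-6havtv'.
The group in the pattern means `split` returns the separators' captures alongside the pieces.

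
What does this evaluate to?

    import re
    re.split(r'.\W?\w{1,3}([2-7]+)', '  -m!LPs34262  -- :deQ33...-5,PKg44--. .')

['  -', '34262', '  --', '33', '...-', '44', '--. .']

Pattern: any character, then optionally a non-word character, then 1 to 3 of a word character; then one or more of a character in [2-7] (captured).
Matches to split on: at [3:13] → 'm!LPs34262'; at [17:24] → ' :deQ33'; at [28:35] → '5,PKg44'.
Because the pattern has a capturing group, `split` also inserts each captured text between the pieces.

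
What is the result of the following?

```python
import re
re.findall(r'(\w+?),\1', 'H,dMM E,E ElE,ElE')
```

['E', 'ElE']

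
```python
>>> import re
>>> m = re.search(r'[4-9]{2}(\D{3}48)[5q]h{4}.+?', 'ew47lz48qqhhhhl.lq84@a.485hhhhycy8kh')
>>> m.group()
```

'84@a.485hhhhy'

The pattern matches exactly 2 of a character in [4-9]; then exactly 3 of a non-digit, then the literal '48' (captured); then one of [5q], then exactly 4 of the literal 'h', then one or more of any character (lazy).
A non-greedy quantifier consumes as few characters as it can — just enough that the remainder of the pattern still matches from where it stops; whatever follows it matches normally.
`search` walks the string left to right and returns the first match it finds.
The match spans [18:31] → '84@a.485hhhhy'.
Captured: group 1 = '@a.48'.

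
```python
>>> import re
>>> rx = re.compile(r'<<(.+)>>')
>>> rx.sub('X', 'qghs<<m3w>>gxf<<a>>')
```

'qghsX'

Matches: at [4:19] → '<<m3w>>gxf<<a>>'.
`sub` substitutes 'X' at each match site.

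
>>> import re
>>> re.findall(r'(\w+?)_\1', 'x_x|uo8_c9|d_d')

['x', 'd']

`\1` is not a pattern — it's the concrete string captured by group 1, re-applied verbatim.
Scanning left to right: at [0:3] match 'x_x', group 1 = 'x'; at [11:14] match 'd_d', group 1 = 'd'.
`findall` collects group 1 from each match (2 total).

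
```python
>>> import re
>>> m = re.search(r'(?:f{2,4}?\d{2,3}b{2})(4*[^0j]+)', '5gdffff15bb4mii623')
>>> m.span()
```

(3, 18)

The match spans [3:18] → 'ffff15bb4mii623'.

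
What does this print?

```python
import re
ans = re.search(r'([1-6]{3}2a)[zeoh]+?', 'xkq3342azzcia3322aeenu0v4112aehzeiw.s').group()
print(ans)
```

3342az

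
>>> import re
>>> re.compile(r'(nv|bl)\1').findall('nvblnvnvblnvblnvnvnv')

['nv', 'nv']

`\1` is not a pattern — it's the concrete string captured by group 1, re-applied verbatim.
`findall` collects group 1 from each match (2 total).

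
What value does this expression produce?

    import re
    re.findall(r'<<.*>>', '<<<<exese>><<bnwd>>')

['<<<<exese>><<bnwd>>']

Matches: at [0:19] → '<<<<exese>><<bnwd>>'.
`findall` yields the raw match text (1 of them) because the pattern has no groups.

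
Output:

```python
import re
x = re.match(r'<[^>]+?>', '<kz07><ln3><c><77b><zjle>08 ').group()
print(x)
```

<kz07>

`re.match` won't scan ahead — the pattern has to work from the very first character.
The match spans [0:6] → '<kz07>'.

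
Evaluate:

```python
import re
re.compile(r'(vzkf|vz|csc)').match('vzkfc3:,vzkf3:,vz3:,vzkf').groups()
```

`|` is ordered: at each position the engine commits to the first alternative that works.
`re.match` won't scan ahead — the pattern has to work from the very first character.
The match spans [0:4] → 'vzkf'.
Captured: group 1 = 'vzkf'.

('vzkf',)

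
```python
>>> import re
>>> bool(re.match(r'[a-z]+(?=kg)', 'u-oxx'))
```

False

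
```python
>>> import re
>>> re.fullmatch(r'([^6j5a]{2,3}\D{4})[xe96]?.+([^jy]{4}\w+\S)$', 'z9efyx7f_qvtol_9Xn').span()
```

(0, 18)

Pattern: 2 to 3 of any character except [6j5a], then exactly 4 of a non-digit (captured); then optionally one of [xe96], then one or more of any character; then exactly 4 of any character except [jy], then one or more of a word character, then a non-whitespace character (captured); then anchored at the end.
For `fullmatch`, every character of the input must be accounted for by the pattern.
The match spans [0:18] → 'z9efyx7f_qvtol_9Xn'.
Captured: group 1 = 'z9efyx', group 2 = 'ol_9Xn'.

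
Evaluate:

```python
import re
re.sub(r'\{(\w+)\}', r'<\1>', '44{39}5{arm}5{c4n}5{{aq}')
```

'44<39>5<arm>5<c4n>5{<aq>'

Matches: at [2:6] → '{39}'; at [7:12] → '{arm}'; at [13:18] → '{c4n}'; at [20:24] → '{aq}'.
The replacement refers to a captured group, so each match is rewritten using its own captured text.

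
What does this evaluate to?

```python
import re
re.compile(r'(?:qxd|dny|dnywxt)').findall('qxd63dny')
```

Since nothing is captured, `findall` lists the 2 matched substrings directly.

['qxd', 'dny']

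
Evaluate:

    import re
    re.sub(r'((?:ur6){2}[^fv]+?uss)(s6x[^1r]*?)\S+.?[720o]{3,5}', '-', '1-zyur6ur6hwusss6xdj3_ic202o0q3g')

'1-zy-q3g'

This matches the literal 'ur6' repeated 2 times, then one or more of any character except [fv] (lazy), then the literal 'uss' (captured); then the literal 's6x', then zero or more of any character except [1r] (lazy) (captured); then one or more of a non-whitespace character, then optionally any character, then 3 to 5 of one of [720o].
Matches: at [4:29] → 'ur6ur6hwusss6xdj3_ic202o0'.
`sub` substitutes '-' at each match site.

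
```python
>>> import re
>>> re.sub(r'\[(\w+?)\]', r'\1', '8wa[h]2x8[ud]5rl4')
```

Matches: at [3:6] → '[h]'; at [9:13] → '[ud]'.
The replacement refers to a captured group, so each match is rewritten using its own captured text.

'8wah2x8ud5rl4'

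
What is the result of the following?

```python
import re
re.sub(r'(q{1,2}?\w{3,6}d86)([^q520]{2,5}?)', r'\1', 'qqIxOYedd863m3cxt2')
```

Because the quantifier is non-greedy, it stops expanding at the earliest point where the rest of the pattern can succeed.
Each match is replaced using the text its own group 1 captured.

'qqIxOYedd863cxt2'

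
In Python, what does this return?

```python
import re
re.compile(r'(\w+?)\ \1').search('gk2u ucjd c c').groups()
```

('u',)

`\1` has to match the exact text group 1 already captured.
`re.search` tries every starting position until one works.
The match spans [3:6] → 'u u'.
Captured: group 1 = 'u'.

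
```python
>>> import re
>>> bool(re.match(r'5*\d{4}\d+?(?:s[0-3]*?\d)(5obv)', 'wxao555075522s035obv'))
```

False

`re.match` only tries the pattern at the start of the string.
Here the pattern fails at index 0, so the call returns None, and `bool(None)` is False.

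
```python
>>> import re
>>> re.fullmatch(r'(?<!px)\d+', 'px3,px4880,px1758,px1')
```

The negative lookaround is zero-width — it rules out positions where the adjacent text would match, without consuming anything.
For `fullmatch`, every character of the input must be accounted for by the pattern.
Here there's no way to consume every character, so the call returns None.

None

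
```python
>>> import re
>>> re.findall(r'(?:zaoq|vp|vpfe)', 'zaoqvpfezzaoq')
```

The regex engine tests alternatives in the order written; an earlier branch that matches wins even if a later one would match more.
Matches: at [0:4] → 'zaoq'; at [4:6] → 'vp'; at [9:13] → 'zaoq'.
`findall` yields the raw match text (3 of them) because the pattern has no groups.

['zaoq', 'vp', 'zaoq']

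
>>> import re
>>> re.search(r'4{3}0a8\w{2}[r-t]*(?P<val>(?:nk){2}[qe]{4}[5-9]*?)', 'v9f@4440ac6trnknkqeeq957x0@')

Pattern: exactly 3 of a literal '4', then the literal '0a8', then exactly 2 of a word character; then zero or more of a character in [r-t]; then the literal 'nk' repeated 2 times, then exactly 4 of one of [qe], then zero or more of a character in [5-9] (lazy) (captured as 'val').
`search` walks the string left to right and returns the first match it finds.
Here the pattern never matches, so the call returns None.

None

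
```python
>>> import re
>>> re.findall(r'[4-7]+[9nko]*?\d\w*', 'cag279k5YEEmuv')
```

This matches one or more of a character in [4-7], then zero or more of one of [9nko] (lazy); then a digit; then zero or more of a word character.
Walking the string: at [4:14] → '79k5YEEmuv'.
With no groups in the pattern, `findall` gives back each whole match — 1 here.

['79k5YEEmuv']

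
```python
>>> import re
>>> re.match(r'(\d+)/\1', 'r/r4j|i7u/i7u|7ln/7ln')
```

`\1` has to match the exact text group 1 already captured.
`re.match` won't scan ahead — the pattern has to work from the very first character.
Here the string doesn't start with a match, so the call returns None.

None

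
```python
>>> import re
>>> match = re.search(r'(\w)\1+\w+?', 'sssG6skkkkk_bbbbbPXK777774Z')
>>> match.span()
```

`\1` is not a pattern — it's the concrete string captured by group 1, re-applied verbatim.
The match spans [0:4] → 'sssG'.

(0, 4)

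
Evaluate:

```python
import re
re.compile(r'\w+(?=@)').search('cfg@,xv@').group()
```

The lookaround is zero-width — it requires the adjacent text to match without consuming it, so the asserted text isn't part of the match.
`search` walks the string left to right and returns the first match it finds.
The match spans [0:3] → 'cfg'.

'cfg'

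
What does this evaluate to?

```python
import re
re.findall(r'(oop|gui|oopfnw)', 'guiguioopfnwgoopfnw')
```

['gui', 'gui', 'oop', 'oop']

`|` is ordered: at each position the engine commits to the first alternative that works.
Scanning left to right: at [0:3] match 'gui', group 1 = 'gui'; at [3:6] match 'gui', group 1 = 'gui'; at [6:9] match 'oop', group 1 = 'oop'; at [13:16] match 'oop', group 1 = 'oop'.
`findall` collects group 1 from each match (4 total).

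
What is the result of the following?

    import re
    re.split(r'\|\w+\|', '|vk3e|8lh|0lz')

['', '8lh|0lz']

Matches to split on: at [0:6] → '|vk3e|'.
Splitting on the pattern gives 2 pieces.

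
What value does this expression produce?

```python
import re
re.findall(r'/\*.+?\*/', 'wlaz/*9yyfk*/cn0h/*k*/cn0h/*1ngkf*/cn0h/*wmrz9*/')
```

['/*9yyfk*/', '/*k*/', '/*1ngkf*/', '/*wmrz9*/']

A `+?`/`*?`/`{m,n}?` starts at its minimum and grows only as far as needed for what follows to match.
Matches: at [4:13] → '/*9yyfk*/'; at [17:22] → '/*k*/'; at [26:35] → '/*1ngkf*/'; at [39:48] → '/*wmrz9*/'.
Since nothing is captured, `findall` lists the 4 matched substrings directly.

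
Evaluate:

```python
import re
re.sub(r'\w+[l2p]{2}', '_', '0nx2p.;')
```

'_.;'

`sub` substitutes '_' at each match site.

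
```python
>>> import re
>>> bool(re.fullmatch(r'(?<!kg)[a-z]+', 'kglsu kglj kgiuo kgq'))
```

False

`re.fullmatch` requires the pattern to consume the entire string.
Here there's no way to consume every character, so the call returns None, and `bool(None)` is False.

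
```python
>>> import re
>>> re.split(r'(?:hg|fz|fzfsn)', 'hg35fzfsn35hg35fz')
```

Alternation isn't longest-match — the leftmost alternative that fits at this position is chosen.
`split` removes every match and returns the 5 fragments in between.

['', '35', 'fsn35', '35', '']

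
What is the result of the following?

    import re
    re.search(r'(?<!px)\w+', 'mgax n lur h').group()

Because the assertion is negative and zero-width, positions next to the forbidden text are skipped.
The match spans [0:4] → 'mgax'.

'mgax'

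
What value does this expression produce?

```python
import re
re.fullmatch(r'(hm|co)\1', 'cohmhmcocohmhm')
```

None

`fullmatch` succeeds only if the pattern covers the string from start to end.
Here the string isn't matched end-to-end, so the call returns None.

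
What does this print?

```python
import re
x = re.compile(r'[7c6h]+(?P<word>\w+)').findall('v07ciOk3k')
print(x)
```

['iOk3k']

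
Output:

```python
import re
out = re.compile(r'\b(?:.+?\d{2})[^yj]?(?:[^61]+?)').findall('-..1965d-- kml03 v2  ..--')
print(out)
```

['1965d', '-- kml03 v']

This matches a word boundary (`\b`, zero-width); then one or more of any character (lazy), then exactly 2 of a digit (non-capturing group); then optionally any character except [yj]; then one or more of any character except [61] (lazy) (non-capturing group).
With the lazy modifier that quantifier settles for the fewest repetitions that let the rest of the pattern succeed (the atoms after it are unaffected and can still be greedy).
Walking the string: at [3:8] → '1965d'; at [8:18] → '-- kml03 v'.
Since nothing is captured, `findall` lists the 2 matched substrings directly.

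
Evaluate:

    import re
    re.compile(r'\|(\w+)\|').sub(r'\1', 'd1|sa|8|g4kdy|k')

'd1sa8g4kdyk'

Matches: at [2:6] → '|sa|'; at [7:14] → '|g4kdy|'.
Each match is replaced using the text its own group 1 captured.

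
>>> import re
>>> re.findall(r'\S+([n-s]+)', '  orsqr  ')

This matches one or more of a non-whitespace character; then one or more of a character in [n-s] (captured).
Scanning left to right: at [2:7] match 'orsqr', group 1 = 'r'.
With a single group, `findall` returns only what that group captured — 1 item.

['r']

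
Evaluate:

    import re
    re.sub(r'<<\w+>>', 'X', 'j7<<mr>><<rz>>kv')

'j7XXkv'

Matches: at [2:8] → '<<mr>>'; at [8:14] → '<<rz>>'.
Every occurrence is swapped for 'X'.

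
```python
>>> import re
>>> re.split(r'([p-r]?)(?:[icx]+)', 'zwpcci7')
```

['zw', 'p', '7']

Pattern: optionally a character in [p-r] (captured); then one or more of one of [icx] (non-capturing group).
Matches to split on: at [2:6] → 'pcci'.
Because the pattern has a capturing group, `split` also inserts each captured text between the pieces.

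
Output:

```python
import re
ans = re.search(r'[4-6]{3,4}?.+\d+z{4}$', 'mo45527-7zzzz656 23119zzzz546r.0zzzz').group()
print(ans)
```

This matches 3 to 4 of a character in [4-6] (lazy), then one or more of any character; then one or more of a digit, then exactly 4 of a literal 'z'; then anchored at the end.
`re.search` scans for the first position where the pattern succeeds.
The match spans [2:36] → '45527-7zzzz656 23119zzzz546r.0zzzz'.

45527-7zzzz656 23119zzzz546r.0zzzz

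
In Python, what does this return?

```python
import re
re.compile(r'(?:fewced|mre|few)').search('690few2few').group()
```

The match spans [3:6] → 'few'.

'few'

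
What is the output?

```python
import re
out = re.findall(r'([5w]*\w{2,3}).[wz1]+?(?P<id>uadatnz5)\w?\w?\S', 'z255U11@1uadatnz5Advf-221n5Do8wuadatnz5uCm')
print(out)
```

With 2 capturing groups, `findall` returns a 2-tuple per match.

[('55U11', 'uadatnz5'), ('5Do', 'uadatnz5')]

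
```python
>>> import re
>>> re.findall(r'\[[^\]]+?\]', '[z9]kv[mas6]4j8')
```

['[z9]', '[mas6]']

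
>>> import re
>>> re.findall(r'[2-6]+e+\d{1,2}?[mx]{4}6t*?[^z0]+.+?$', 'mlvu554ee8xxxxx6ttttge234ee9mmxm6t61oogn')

This matches one or more of a character in [2-6], then one or more of a literal 'e', then 1 to 2 of a digit (lazy); then exactly 4 of one of [mx], then the literal '6'; then zero or more of the literal 't' (lazy), then one or more of any character except [z0], then one or more of any character (lazy); then anchored at the end.
No capturing groups, so `findall` returns the 1 full match string.

['234ee9mmxm6t61oogn']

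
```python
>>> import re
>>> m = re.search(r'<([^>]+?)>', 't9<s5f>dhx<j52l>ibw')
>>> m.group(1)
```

The match spans [2:7] → '<s5f>'.
Captured: group 1 = 's5f'.

's5f'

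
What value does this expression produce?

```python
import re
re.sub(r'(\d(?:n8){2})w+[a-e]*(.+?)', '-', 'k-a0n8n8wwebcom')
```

'k-a-m'

`sub` substitutes '-' at each match site.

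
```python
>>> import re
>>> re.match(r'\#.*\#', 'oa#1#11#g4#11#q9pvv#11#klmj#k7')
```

None

`re.match` only tries the pattern at the start of the string.
Here position 0 doesn't satisfy it, so the call returns None.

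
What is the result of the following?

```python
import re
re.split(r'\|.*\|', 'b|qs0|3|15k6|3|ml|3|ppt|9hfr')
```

Matches to split on: at [1:24] → '|qs0|3|15k6|3|ml|3|ppt|'.
Each match becomes a cut point; 2 segments remain.

['b', '9hfr']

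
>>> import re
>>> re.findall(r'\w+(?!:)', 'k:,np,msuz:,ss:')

['np', 'msu', 's']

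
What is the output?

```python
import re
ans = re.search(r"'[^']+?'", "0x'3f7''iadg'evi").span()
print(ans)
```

(2, 7)

Unlike `match`, `search` isn't anchored — it looks for the pattern anywhere in the string.
The match spans [2:7] → "'3f7'".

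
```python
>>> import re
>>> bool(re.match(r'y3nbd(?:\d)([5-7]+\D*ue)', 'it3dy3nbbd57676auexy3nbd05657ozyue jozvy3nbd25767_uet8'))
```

This matches the literal 'y3n', then the literal 'bd'; then a digit (non-capturing group); then one or more of a character in [5-7], then zero or more of a non-digit, then the literal 'ue' (captured).
`re.match` won't scan ahead — the pattern has to work from the very first character.
Here the pattern fails at index 0, so the call returns None, and `bool(None)` is False.

False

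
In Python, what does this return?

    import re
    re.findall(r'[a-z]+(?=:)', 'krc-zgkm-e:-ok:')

Because the assertion is zero-width, the text it checks is not consumed and won't appear in the result.
Since nothing is captured, `findall` lists the 2 matched substrings directly.

['e', 'ok']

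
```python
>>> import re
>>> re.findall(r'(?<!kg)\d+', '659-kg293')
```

['659', '93']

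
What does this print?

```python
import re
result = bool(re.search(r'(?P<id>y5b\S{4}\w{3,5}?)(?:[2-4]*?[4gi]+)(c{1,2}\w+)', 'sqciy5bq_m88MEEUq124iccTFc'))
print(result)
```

False

This matches the literal 'y5b', then exactly 4 of a non-whitespace character, then 3 to 5 of a word character (lazy) (captured as 'id'); then zero or more of a character in [2-4] (lazy), then one or more of one of [4gi] (non-capturing group); then 1 to 2 of a literal 'c', then one or more of a word character (captured).
`search` walks the string left to right and returns the first match it finds.
Here the pattern never matches, so the call returns None, and `bool(None)` is False.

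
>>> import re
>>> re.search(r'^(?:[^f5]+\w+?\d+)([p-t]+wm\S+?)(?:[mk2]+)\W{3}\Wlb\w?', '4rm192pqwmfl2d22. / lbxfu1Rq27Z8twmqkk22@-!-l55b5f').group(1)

'pqwmfl2d'

The match spans [0:23] → '4rm192pqwmfl2d22. / lbx'.
Captured: group 1 = 'pqwmfl2d'.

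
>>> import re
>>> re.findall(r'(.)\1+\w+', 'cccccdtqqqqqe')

['c']

The backreference `\1` re-matches whatever the first group consumed, character for character.
Scanning left to right: at [0:13] match 'cccccdtqqqqqe', group 1 = 'c'.
Because there's exactly one group, `findall` drops the full match and keeps group 1 from the one hit.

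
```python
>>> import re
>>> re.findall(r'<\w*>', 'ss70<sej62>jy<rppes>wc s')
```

`findall` yields the raw match text (2 of them) because the pattern has no groups.

['<sej62>', '<rppes>']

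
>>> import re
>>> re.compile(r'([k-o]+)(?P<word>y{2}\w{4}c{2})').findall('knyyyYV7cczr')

[('kn', 'yyyYV7cc')]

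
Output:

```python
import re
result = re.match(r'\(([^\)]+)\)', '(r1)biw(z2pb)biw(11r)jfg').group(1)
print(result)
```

With `match`, the pattern is implicitly anchored at the beginning.
The match spans [0:4] → '(r1)'.
Captured: group 1 = 'r1'.

r1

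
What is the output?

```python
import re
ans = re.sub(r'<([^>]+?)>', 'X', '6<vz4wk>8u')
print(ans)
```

Matches: at [1:8] → '<vz4wk>'.
Every occurrence is swapped for 'X'.

6X8u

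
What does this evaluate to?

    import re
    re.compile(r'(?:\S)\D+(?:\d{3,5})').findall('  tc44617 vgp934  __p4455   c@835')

['tc44617', 'vgp934', '__p4455', 'c@835']

The pattern matches a non-whitespace character (non-capturing group); then one or more of a non-digit; then 3 to 5 of a digit (non-capturing group).
Matches: at [2:9] → 'tc44617'; at [10:16] → 'vgp934'; at [18:25] → '__p4455'; at [28:33] → 'c@835'.
Since nothing is captured, `findall` lists the 4 matched substrings directly.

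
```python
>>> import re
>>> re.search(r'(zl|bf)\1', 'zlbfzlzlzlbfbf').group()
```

'zlzl'

After group 1 captures some text, `\1` only succeeds where that same text appears again.
`re.search` scans for the first position where the pattern succeeds.
The match spans [4:8] → 'zlzl'.
Captured: group 1 = 'zl'.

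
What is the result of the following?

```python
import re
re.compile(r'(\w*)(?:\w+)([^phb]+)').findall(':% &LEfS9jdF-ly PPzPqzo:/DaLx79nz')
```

[('LEfS9jd', '-ly PPzPqzo:/DaLx79nz')]

With 2 capturing groups, `findall` returns a 2-tuple per match.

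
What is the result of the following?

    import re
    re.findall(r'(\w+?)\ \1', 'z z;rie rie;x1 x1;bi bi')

['z', 'rie', 'x1', 'bi']

`\1` is not a pattern — it's the concrete string captured by group 1, re-applied verbatim.
Scanning left to right: at [0:3] match 'z z', group 1 = 'z'; at [4:11] match 'rie rie', group 1 = 'rie'; at [12:17] match 'x1 x1', group 1 = 'x1'; at [18:23] match 'bi bi', group 1 = 'bi'.
`findall` collects group 1 from each match (4 total).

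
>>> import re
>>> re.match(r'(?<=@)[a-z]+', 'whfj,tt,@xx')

None

With `match`, the pattern is implicitly anchored at the beginning.
Here position 0 doesn't satisfy it, so the call returns None.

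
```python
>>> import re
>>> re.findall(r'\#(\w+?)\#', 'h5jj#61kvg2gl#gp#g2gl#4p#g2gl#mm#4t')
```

One capturing group, so `findall` returns just the captured substring from each match — 3 in all.

['61kvg2gl', 'g2gl', 'g2gl']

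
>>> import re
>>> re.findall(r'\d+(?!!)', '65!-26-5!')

['6', '26']

A negative assertion filters positions out without eating any characters.
Matches: at [0:1] → '6'; at [4:6] → '26'.
No capturing groups, so `findall` returns the 2 full match strings.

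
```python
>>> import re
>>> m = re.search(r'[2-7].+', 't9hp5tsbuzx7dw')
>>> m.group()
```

'5tsbuzx7dw'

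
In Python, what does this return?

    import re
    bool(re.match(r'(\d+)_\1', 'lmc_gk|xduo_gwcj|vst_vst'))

False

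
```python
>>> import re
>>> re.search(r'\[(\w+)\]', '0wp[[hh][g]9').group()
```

'[hh]'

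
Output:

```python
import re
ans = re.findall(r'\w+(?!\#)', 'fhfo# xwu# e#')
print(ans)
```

['fhf', 'xw']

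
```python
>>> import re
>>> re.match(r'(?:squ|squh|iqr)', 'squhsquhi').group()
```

`re.match` won't scan ahead — the pattern has to work from the very first character.
The match spans [0:3] → 'squ'.

'squ'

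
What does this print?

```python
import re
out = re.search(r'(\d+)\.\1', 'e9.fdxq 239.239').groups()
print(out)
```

('239',)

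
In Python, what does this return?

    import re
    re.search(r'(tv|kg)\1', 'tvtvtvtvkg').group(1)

A backreference is literal: `\1` must see the identical characters the first group matched.
`re.search` scans for the first position where the pattern succeeds.
The match spans [0:4] → 'tvtv'.
Captured: group 1 = 'tv'.

'tv'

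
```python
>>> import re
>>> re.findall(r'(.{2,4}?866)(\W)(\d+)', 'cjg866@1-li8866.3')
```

Pattern: 2 to 4 of any character (lazy), then the literal '866' (captured); then a non-word character (captured); then one or more of a digit (captured).
Walking the string: at [0:8] match 'cjg866@1', groups = ('cjg866', '@', '1'); at [8:17] match '-li8866.3', groups = ('-li8866', '.', '3').
`findall` packs the 3 group values into a tuple for every match.

[('cjg866', '@', '1'), ('-li8866', '.', '3')]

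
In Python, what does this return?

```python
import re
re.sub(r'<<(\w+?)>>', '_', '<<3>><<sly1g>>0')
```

'__0'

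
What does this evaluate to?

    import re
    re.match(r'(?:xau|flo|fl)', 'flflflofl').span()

`match` is anchored at position 0; if the pattern doesn't fit there, it returns None.
The match spans [0:2] → 'fl'.

(0, 2)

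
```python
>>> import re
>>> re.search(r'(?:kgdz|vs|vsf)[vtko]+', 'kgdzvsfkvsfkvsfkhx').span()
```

(0, 5)

`re.search` tries every starting position until one works.
The match spans [0:5] → 'kgdzv'.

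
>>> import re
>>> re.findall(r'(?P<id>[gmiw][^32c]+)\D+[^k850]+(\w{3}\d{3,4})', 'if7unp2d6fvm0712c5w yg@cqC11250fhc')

This matches one of [gmiw], then one or more of any character except [32c] (captured as 'id'); then one or more of a non-digit, then one or more of any character except [k850]; then exactly 3 of a word character, then 3 to 4 of a digit (captured).
`findall` packs the 2 group values into a tuple for every match.

[('if7un', 'vm0712'), ('w yg@', 'C11250')]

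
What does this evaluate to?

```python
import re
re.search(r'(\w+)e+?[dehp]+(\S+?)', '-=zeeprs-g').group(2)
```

Pattern: one or more of a word character (captured); then one or more of the literal 'e' (lazy), then one or more of one of [dehp]; then one or more of a non-whitespace character (lazy) (captured).
A `+?`/`*?`/`{m,n}?` starts at its minimum and grows only as far as needed for what follows to match.
`re.search` scans for the first position where the pattern succeeds.
The match spans [2:7] → 'zeepr'.
Captured: group 1 = 'ze', group 2 = 'r'.

'r'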